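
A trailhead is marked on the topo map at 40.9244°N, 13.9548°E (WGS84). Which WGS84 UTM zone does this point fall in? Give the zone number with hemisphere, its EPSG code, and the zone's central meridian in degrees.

Zone 33N (EPSG:32633), central meridian 15°

UTM zone = ⌊(λ + 180)/6⌋ + 1; 13.9548° ∈ [12°, 18°) → zone 33.
Hemisphere: N (φ ≥ 0).
Central meridian λ₀ = 6×33 − 183 = 15°.
EPSG code: 32633.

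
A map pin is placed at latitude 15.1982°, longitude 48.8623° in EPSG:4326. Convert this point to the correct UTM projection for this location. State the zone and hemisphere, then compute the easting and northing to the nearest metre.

Longitude 48.8623° lies in the 6° band [48°, 54°), giving zone 39; latitude is north of the equator, so 39N.
Zone 39 central meridian λ₀ = 6×39 − 183 = 51°; Δλ = -2.1377°.
Transverse Mercator on WGS84 with k₀ = 0.9996 gives E = 270348.070 m, N = 1681371.489 m.

Zone 39N: E 270348 m, N 1681371 m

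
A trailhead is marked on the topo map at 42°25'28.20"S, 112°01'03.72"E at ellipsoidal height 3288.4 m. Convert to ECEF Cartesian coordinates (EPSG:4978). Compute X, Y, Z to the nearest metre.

WGS84: a = 6378137 m, e² = 0.006694380; N(φ) = a/√(1−e²sin²φ) = 6387875.318 m.
X = (N+h)·cosφ·cosλ = -1768649.877 m; Y = (N+h)·cosφ·sinλ = 4373671.520 m; Z = (N(1−e²)+h)·sinφ = -4282746.081 m.

X -1768650 m, Y 4373672 m, Z -4282746 m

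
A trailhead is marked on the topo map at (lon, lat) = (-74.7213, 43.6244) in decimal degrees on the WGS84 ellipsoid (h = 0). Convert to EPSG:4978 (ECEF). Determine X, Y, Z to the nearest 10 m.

X 1218590 m, Y -4460920 m, Z 4377980 m

WGS84: a = 6378137 m, e² = 0.006694380; N(φ) = a/√(1−e²sin²φ) = 6388323.407 m.
X = (N+h)·cosφ·cosλ = 1218587.670 m; Y = (N+h)·cosφ·sinλ = -4460921.303 m; Z = (N(1−e²)+h)·sinφ = 4377977.046 m.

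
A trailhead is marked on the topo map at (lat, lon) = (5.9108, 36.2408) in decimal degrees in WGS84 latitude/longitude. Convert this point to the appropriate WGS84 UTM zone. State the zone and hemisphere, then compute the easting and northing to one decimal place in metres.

Longitude 36.2408° lies in the 6° band [36°, 42°), giving zone 37; latitude is north of the equator, so 37N.
Zone 37 central meridian λ₀ = 6×37 − 183 = 39°; Δλ = -2.7592°.
Transverse Mercator on WGS84 with k₀ = 0.9996 gives E = 194475.242 m, N = 654102.247 m.

Zone 37N: E 194475.2 m, N 654102.2 m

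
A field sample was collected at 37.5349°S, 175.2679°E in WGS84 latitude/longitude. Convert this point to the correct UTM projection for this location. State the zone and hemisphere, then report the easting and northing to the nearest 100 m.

Zone 60S: E 347000 m, N 5844400 m

Longitude 175.2679° lies in the 6° band [174°, 180°), giving zone 60; latitude is south of the equator, so 60S.
Zone 60 central meridian λ₀ = 6×60 − 183 = 177°; Δλ = -1.7321°.
Transverse Mercator on WGS84 with k₀ = 0.9996 gives E = 346964.772 m, N = 5844377.204 m.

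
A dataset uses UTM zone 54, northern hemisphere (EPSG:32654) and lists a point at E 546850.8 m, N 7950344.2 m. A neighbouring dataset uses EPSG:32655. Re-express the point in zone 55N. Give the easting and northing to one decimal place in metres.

UTM 54N → geographic: φ = 71.64940004°, λ = 142.33339928°.
UTM 55N (λ₀ = 147°) forward: E = 336166.152 m, N = 7956163.583 m.

E 336166.2 m, N 7956163.6 m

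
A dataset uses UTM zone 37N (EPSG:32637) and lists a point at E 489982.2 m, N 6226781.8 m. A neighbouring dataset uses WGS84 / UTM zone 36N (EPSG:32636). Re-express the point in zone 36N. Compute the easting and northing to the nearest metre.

UTM 37N → geographic: φ = 56.18590008°, λ = 38.83859980°.
UTM 36N (λ₀ = 33°) forward: E = 862151.579 m, N = 6242122.552 m.

E 862152 m, N 6242123 m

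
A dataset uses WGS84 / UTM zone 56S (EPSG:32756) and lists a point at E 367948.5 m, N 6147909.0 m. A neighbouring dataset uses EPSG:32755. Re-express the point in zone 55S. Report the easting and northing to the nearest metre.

UTM 56S → geographic: φ = -34.80249987°, λ = 151.55640036°.
UTM 55S (λ₀ = 147°) forward: E = 916929.825 m, N = 6139384.873 m.

E 916930 m, N 6139385 m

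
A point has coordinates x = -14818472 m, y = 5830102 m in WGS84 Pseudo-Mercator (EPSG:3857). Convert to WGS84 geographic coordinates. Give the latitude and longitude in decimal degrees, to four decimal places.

lat 46.3096°, lon -133.1166°

R = 6378137 m. λ = x/R = -133.11659885°.
φ = 2·arctan(exp(y/R)) − 90° = 2·arctan(2.49447) − 90° = 46.30959747°.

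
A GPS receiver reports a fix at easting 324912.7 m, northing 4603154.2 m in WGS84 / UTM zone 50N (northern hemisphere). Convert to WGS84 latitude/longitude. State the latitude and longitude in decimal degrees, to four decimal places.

lat 41.5609°, lon 114.9003°

Zone 50N: λ₀ = 117°, k₀ = 0.9996, false easting 500000 m.
Meridian distance M = (N − FN)/k₀ = 4604996.2 m.
Inverse transverse Mercator on WGS84 gives φ = 41.56090006°, λ = 114.90029964°.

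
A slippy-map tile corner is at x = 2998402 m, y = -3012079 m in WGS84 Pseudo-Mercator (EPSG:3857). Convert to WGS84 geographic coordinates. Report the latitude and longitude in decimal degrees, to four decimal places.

R = 6378137 m. λ = x/R = 26.93510345°.
φ = 2·arctan(exp(y/R)) − 90° = 2·arctan(0.62360) − 90° = -26.10489944°.

lat -26.1049°, lon 26.9351°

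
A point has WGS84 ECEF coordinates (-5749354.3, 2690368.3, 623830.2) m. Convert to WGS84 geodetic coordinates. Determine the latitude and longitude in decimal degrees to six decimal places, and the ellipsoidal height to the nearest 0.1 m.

lat 5.650400°, lon 154.923100°, h 338.0 m

λ = atan2(Y, X) = 154.92309982°; p = √(X²+Y²) = 6347689.1 m.
Bowring's method on WGS84 (a = 6378137 m, b = 6356752.314 m) gives φ = 5.65040031°, h = 337.991 m.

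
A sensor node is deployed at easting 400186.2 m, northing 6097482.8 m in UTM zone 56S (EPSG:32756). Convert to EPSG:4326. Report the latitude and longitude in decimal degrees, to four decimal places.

lat -35.2608°, lon 151.9027°

Zone 56S: λ₀ = 153°, k₀ = 0.9996, false easting 500000 m, false northing 10000000 m.
Meridian distance M = (N − FN)/k₀ = -3904078.8 m.
Inverse transverse Mercator on WGS84 gives φ = -35.26079969°, λ = 151.90269950°.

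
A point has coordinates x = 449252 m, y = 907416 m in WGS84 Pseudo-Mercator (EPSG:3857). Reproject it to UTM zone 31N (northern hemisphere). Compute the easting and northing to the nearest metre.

E 614104 m, N 898163 m

Web Mercator inverse (R = 6378137 m) → φ = 8.12409644°, λ = 4.03569938°.
UTM 31N forward: E = 614104.457 m, N = 898162.699 m.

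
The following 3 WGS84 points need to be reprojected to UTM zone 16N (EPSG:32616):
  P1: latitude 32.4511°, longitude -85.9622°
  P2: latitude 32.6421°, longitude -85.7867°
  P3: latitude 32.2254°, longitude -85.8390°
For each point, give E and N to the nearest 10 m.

P1: E 597550 m, N 3590910 m; P2: E 613800 m, N 3612260 m; P3: E 609400 m, N 3566010 m

UTM zone 16N: λ₀ = -87°, k₀ = 0.9996.
P1 (32.4511°, -85.9622°) → (597545.069, 3590912.565) m.
P2 (32.6421°, -85.7867°) → (613800.404, 3612261.235) m.
P3 (32.2254°, -85.8390°) → (609396.786, 3566011.116) m.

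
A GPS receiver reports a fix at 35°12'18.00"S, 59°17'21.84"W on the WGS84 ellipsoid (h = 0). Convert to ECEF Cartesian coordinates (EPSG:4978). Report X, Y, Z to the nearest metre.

X 2664510 m, Y -4485656 m, Z -3656474 m

WGS84: a = 6378137 m, e² = 0.006694380; N(φ) = a/√(1−e²sin²φ) = 6385244.285 m.
X = (N+h)·cosφ·cosλ = 2664510.279 m; Y = (N+h)·cosφ·sinλ = -4485656.152 m; Z = (N(1−e²)+h)·sinφ = -3656473.674 m.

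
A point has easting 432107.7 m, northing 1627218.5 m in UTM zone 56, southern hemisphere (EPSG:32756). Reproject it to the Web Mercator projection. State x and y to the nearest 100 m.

Unproject from UTM 56S (λ₀ = 153°) → φ = -75.42829962°, λ = 150.58190129°.
Web Mercator (R = 6378137 m): x = 16762700.574 m, y = -13119077.316 m.

x 16762700 m, y -13119100 m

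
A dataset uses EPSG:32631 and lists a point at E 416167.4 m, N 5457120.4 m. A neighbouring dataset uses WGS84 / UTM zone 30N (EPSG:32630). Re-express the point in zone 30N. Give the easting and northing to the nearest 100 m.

UTM 31N → geographic: φ = 49.26109996°, λ = 1.84779986°.
UTM 30N (λ₀ = -3°) forward: E = 852660.842 m, N = 5467798.491 m.

E 852700 m, N 5467800 m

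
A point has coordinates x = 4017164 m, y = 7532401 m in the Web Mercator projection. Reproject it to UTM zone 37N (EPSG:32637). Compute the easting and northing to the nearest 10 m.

Web Mercator inverse (R = 6378137 m) → φ = 55.86909910°, λ = 36.08679820°.
UTM 37N forward: E = 317725.406 m, N = 6195347.903 m.

E 317730 m, N 6195350 m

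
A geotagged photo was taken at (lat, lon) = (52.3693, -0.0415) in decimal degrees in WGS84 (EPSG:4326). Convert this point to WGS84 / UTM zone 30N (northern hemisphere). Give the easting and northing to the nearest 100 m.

Zone 30 central meridian λ₀ = 6×30 − 183 = -3°; Δλ = +2.9585°.
Transverse Mercator on WGS84 with k₀ = 0.9996 gives E = 701404.362 m, N = 5806233.766 m.

E 701400 m, N 5806200 m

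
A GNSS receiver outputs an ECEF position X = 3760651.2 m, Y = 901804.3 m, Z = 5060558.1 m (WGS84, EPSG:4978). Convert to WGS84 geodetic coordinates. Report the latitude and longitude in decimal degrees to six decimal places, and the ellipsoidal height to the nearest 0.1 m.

lat 52.798400°, lon 13.484900°, h 4454.1 m

λ = atan2(Y, X) = 13.48489978°; p = √(X²+Y²) = 3867266.3 m.
Bowring's method on WGS84 (a = 6378137 m, b = 6356752.314 m) gives φ = 52.79840038°, h = 4454.092 m.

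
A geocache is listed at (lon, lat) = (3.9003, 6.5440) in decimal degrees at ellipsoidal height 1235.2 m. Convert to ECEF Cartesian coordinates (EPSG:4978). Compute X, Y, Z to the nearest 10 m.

X 6323400 m, Y 431120 m, Z 722200 m

WGS84: a = 6378137 m, e² = 0.006694380; N(φ) = a/√(1−e²sin²φ) = 6378414.303 m.
X = (N+h)·cosφ·cosλ = 6323404.227 m; Y = (N+h)·cosφ·sinλ = 431119.716 m; Z = (N(1−e²)+h)·sinφ = 722198.037 m.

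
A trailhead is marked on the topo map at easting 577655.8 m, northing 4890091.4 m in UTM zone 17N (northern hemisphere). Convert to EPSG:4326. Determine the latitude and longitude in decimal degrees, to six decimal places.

lat 44.159900°, lon -80.028800°

Zone 17N: λ₀ = -81°, k₀ = 0.9996, false easting 500000 m.
Meridian distance M = (N − FN)/k₀ = 4892048.2 m.
Inverse transverse Mercator on WGS84 gives φ = 44.15990029°, λ = -80.02879984°.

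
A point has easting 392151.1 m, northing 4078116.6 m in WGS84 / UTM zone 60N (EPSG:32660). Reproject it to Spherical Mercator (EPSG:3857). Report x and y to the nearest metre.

Unproject from UTM 60N (λ₀ = 177°) → φ = 36.84280020°, λ = 175.79039976°.
Web Mercator (R = 6378137 m): x = 19568897.788 m, y = 4417217.755 m.

x 19568898 m, y 4417218 m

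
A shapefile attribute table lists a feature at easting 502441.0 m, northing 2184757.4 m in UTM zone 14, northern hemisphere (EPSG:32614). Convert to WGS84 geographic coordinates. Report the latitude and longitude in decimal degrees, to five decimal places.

Zone 14N: λ₀ = -99°, k₀ = 0.9996, false easting 500000 m.
Meridian distance M = (N − FN)/k₀ = 2185631.7 m.
Inverse transverse Mercator on WGS84 gives φ = 19.75849958°, λ = -98.97669997°.

lat 19.75850°, lon -98.97670°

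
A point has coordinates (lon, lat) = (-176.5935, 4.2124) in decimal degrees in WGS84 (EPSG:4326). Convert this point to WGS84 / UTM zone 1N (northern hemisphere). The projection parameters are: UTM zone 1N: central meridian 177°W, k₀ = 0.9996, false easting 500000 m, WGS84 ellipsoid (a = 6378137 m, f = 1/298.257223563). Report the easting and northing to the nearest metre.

E 545112 m, N 465617 m

Zone 1 central meridian λ₀ = 6×1 − 183 = -177°; Δλ = +0.4065°.
Transverse Mercator on WGS84 with k₀ = 0.9996 gives E = 545112.271 m, N = 465616.936 m.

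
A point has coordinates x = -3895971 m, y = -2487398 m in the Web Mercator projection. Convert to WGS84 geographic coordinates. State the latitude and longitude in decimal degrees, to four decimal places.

lat -21.7989°, lon -34.9981°

R = 6378137 m. λ = x/R = -34.99810296°.
φ = 2·arctan(exp(y/R)) − 90° = 2·arctan(0.67706) − 90° = -21.79890140°.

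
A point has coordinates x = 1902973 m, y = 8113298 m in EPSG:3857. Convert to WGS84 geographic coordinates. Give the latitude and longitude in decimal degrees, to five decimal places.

R = 6378137 m. λ = x/R = 17.09469731°.
φ = 2·arctan(exp(y/R)) − 90° = 2·arctan(3.56815) − 90° = 58.68820017°.

lat 58.68820°, lon 17.09470°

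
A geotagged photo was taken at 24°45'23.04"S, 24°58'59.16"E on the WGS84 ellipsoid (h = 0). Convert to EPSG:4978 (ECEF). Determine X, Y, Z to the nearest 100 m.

X 5253100 m, Y 2447700 m, Z -2654600 m

WGS84: a = 6378137 m, e² = 0.006694380; N(φ) = a/√(1−e²sin²φ) = 6381884.051 m.
X = (N+h)·cosφ·cosλ = 5253107.490 m; Y = (N+h)·cosφ·sinλ = 2447678.132 m; Z = (N(1−e²)+h)·sinφ = -2654594.635 m.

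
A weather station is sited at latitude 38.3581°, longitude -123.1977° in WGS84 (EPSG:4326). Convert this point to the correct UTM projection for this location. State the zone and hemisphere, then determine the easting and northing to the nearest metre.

Zone 10N: E 482727 m, N 4245567 m

Longitude -123.1977° lies in the 6° band [-126°, -120°), giving zone 10; latitude is north of the equator, so 10N.
Zone 10 central meridian λ₀ = 6×10 − 183 = -123°; Δλ = -0.1977°.
Transverse Mercator on WGS84 with k₀ = 0.9996 gives E = 482727.204 m, N = 4245566.666 m.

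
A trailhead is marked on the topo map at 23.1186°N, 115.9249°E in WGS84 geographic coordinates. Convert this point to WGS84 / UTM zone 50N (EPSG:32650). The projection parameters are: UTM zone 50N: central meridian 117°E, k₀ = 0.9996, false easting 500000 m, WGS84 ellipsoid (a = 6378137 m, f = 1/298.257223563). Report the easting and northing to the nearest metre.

E 389914 m, N 2557054 m

Zone 50 central meridian λ₀ = 6×50 − 183 = 117°; Δλ = -1.0751°.
Transverse Mercator on WGS84 with k₀ = 0.9996 gives E = 389914.104 m, N = 2557054.405 m.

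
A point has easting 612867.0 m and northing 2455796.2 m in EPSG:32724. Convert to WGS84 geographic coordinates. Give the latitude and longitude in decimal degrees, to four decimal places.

lat -67.9899°, lon -36.3006°

Zone 24S: λ₀ = -39°, k₀ = 0.9996, false easting 500000 m, false northing 10000000 m.
Meridian distance M = (N − FN)/k₀ = -7547222.7 m.
Inverse transverse Mercator on WGS84 gives φ = -67.98989983°, λ = -36.30060080°.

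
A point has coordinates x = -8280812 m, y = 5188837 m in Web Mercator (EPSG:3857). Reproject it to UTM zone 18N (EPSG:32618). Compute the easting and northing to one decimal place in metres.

E 550553.4 m, N 4670575.9 m

Web Mercator inverse (R = 6378137 m) → φ = 42.18569920°, λ = -74.38779985°.
UTM 18N forward: E = 550553.379 m, N = 4670575.900 m.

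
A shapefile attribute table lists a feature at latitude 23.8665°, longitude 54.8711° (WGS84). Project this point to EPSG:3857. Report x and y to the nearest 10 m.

Web Mercator is spherical with R = a = 6378137 m.
x = R·λ = 6378137 × 0.957681359 = 6108222.911 m.
y = R·ln tan(π/4 + φ/2) = 6378137 × 0.429145528 = 2737148.971 m.

x 6108220 m, y 2737150 m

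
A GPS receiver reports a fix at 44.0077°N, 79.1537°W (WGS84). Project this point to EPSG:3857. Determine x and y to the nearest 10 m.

Web Mercator is spherical with R = a = 6378137 m.
x = R·λ = 6378137 × -1.381492680 = -8811349.578 m.
y = R·ln tan(π/4 + φ/2) = 6378137 × 0.857089437 = 5466633.853 m.

x -8811350 m, y 5466630 m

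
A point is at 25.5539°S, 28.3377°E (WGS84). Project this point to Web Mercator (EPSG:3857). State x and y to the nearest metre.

x 3154538 m, y -2943934 m

Web Mercator is spherical with R = a = 6378137 m.
x = R·λ = 6378137 × 0.494586167 = 3154538.334 m.
y = R·ln tan(π/4 + φ/2) = 6378137 × -0.461566385 = -2943933.635 m.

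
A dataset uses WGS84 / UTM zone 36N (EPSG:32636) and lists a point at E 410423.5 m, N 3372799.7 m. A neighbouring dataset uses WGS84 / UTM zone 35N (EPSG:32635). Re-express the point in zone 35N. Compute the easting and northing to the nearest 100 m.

UTM 36N → geographic: φ = 30.48410034°, λ = 32.06669959°.
UTM 35N (λ₀ = 27°) forward: E = 986591.998 m, N = 3383361.916 m.

E 986600 m, N 3383400 m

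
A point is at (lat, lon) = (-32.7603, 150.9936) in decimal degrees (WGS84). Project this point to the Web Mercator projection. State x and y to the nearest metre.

x 16808531 m, y -3863531 m

Web Mercator is spherical with R = a = 6378137 m.
x = R·λ = 6378137 × 2.635335469 = 16808530.665 m.
y = R·ln tan(π/4 + φ/2) = 6378137 × -0.605745980 = -3863530.846 m.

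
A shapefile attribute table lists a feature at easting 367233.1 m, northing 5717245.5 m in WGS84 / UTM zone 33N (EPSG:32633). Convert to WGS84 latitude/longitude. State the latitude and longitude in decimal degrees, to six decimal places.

lat 51.590600°, lon 13.083400°

Zone 33N: λ₀ = 15°, k₀ = 0.9996, false easting 500000 m.
Meridian distance M = (N − FN)/k₀ = 5719533.3 m.
Inverse transverse Mercator on WGS84 gives φ = 51.59060001°, λ = 13.08339981°.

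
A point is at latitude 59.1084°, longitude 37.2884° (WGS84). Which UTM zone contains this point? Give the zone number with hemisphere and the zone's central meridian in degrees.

UTM zone = ⌊(λ + 180)/6⌋ + 1; 37.2884° ∈ [36°, 42°) → zone 37.
Hemisphere: N (φ ≥ 0).
Central meridian λ₀ = 6×37 − 183 = 39°.

Zone 37N, central meridian 39°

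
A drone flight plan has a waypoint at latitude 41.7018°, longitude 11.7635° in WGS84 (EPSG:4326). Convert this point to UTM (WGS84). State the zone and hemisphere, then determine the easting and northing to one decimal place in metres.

Zone 32N: E 729942.3 m, N 4620358.8 m

Longitude 11.7635° lies in the 6° band [6°, 12°), giving zone 32; latitude is north of the equator, so 32N.
Zone 32 central meridian λ₀ = 6×32 − 183 = 9°; Δλ = +2.7635°.
Transverse Mercator on WGS84 with k₀ = 0.9996 gives E = 729942.316 m, N = 4620358.845 m.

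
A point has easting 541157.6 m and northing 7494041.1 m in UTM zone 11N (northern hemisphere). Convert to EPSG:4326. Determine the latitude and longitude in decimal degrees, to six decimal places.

lat 67.559200°, lon -116.033800°

Zone 11N: λ₀ = -117°, k₀ = 0.9996, false easting 500000 m.
Meridian distance M = (N − FN)/k₀ = 7497039.9 m.
Inverse transverse Mercator on WGS84 gives φ = 67.55919989°, λ = -116.03380006°.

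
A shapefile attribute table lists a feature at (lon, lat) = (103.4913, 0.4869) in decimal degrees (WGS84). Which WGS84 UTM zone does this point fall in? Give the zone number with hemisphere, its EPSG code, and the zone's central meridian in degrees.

UTM zone = ⌊(λ + 180)/6⌋ + 1; 103.4913° ∈ [102°, 108°) → zone 48.
Hemisphere: N (φ ≥ 0).
Central meridian λ₀ = 6×48 − 183 = 105°.
EPSG code: 32648.

Zone 48N (EPSG:32648), central meridian 105°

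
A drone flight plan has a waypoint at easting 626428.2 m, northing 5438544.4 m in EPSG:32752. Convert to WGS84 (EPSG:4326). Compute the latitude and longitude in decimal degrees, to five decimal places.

Zone 52S: λ₀ = 129°, k₀ = 0.9996, false easting 500000 m, false northing 10000000 m.
Meridian distance M = (N − FN)/k₀ = -4563280.9 m.
Inverse transverse Mercator on WGS84 gives φ = -41.19460018°, λ = 130.50770039°.

lat -41.19460°, lon 130.50770°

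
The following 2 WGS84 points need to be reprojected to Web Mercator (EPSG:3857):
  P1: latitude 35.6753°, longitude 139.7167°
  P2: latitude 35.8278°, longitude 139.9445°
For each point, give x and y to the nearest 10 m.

Web Mercator: x = R·λ, y = R·ln tan(π/4+φ/2), R = 6378137 m.
P1 (35.6753°, 139.7167°) → (15553191.899, 4256034.642) m.
P2 (35.8278°, 139.9445°) → (15578550.479, 4276952.714) m.

P1: x 15553190 m, y 4256030 m; P2: x 15578550 m, y 4276950 m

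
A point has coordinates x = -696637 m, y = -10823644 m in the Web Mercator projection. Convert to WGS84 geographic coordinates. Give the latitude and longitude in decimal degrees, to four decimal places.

lat -69.2333°, lon -6.2580°

R = 6378137 m. λ = x/R = -6.25799665°.
φ = 2·arctan(exp(y/R)) − 90° = 2·arctan(0.18323) − 90° = -69.23330129°.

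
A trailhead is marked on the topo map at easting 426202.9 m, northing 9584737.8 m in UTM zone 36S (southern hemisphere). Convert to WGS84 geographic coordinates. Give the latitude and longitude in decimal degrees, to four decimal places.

Zone 36S: λ₀ = 33°, k₀ = 0.9996, false easting 500000 m, false northing 10000000 m.
Meridian distance M = (N − FN)/k₀ = -415428.4 m.
Inverse transverse Mercator on WGS84 gives φ = -3.75669966°, λ = 32.33540042°.

lat -3.7567°, lon 32.3354°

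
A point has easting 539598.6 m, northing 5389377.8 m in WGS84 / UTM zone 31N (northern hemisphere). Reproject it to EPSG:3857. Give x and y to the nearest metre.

Unproject from UTM 31N (λ₀ = 3°) → φ = 48.65619989°, λ = 3.53769950°.
Web Mercator (R = 6378137 m): x = 393814.907 m, y = 6216725.778 m.

x 393815 m, y 6216726 m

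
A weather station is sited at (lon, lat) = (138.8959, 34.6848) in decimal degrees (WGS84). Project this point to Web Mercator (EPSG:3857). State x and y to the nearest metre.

x 15461821 m, y 4121129 m

Web Mercator is spherical with R = a = 6378137 m.
x = R·λ = 6378137 × 2.424190773 = 15461820.861 m.
y = R·ln tan(π/4 + φ/2) = 6378137 × 0.646133628 = 4121128.797 m.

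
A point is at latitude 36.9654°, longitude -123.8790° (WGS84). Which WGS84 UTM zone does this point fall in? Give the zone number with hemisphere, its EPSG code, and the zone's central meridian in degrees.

UTM zone = ⌊(λ + 180)/6⌋ + 1; -123.8790° ∈ [-126°, -120°) → zone 10.
Hemisphere: N (φ ≥ 0).
Central meridian λ₀ = 6×10 − 183 = -123°.
EPSG code: 32610.

Zone 10N (EPSG:32610), central meridian -123°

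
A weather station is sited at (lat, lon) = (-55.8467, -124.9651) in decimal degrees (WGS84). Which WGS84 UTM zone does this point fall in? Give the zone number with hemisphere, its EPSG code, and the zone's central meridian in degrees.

Zone 10S (EPSG:32710), central meridian -123°

UTM zone = ⌊(λ + 180)/6⌋ + 1; -124.9651° ∈ [-126°, -120°) → zone 10.
Hemisphere: S (φ < 0).
Central meridian λ₀ = 6×10 − 183 = -123°.
EPSG code: 32710.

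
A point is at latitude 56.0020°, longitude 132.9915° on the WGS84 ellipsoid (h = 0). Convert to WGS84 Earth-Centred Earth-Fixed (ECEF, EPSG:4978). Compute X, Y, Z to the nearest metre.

WGS84: a = 6378137 m, e² = 0.006694380; N(φ) = a/√(1−e²sin²φ) = 6392861.650 m.
X = (N+h)·cosφ·cosλ = -2437522.929 m; Y = (N+h)·cosφ·sinλ = 2614700.903 m; Z = (N(1−e²)+h)·sinφ = 5264566.756 m.

X -2437523 m, Y 2614701 m, Z 5264567 m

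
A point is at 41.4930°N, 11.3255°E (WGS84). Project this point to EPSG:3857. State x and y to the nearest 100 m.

Web Mercator is spherical with R = a = 6378137 m.
x = R·λ = 6378137 × 0.197667264 = 1260748.893 m.
y = R·ln tan(π/4 + φ/2) = 6378137 × 0.797307000 = 5085333.275 m.

x 1260700 m, y 5085300 m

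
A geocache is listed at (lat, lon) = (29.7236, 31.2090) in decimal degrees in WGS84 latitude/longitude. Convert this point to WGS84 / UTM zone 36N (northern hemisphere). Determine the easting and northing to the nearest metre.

Zone 36 central meridian λ₀ = 6×36 − 183 = 33°; Δλ = -1.7910°.
Transverse Mercator on WGS84 with k₀ = 0.9996 gives E = 326771.072 m, N = 3289501.320 m.

E 326771 m, N 3289501 m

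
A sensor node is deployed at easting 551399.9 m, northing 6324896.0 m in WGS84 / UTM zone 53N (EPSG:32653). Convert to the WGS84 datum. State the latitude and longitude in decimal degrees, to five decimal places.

Zone 53N: λ₀ = 135°, k₀ = 0.9996, false easting 500000 m.
Meridian distance M = (N − FN)/k₀ = 6327427.0 m.
Inverse transverse Mercator on WGS84 gives φ = 57.06459977°, λ = 135.84760025°.

lat 57.06460°, lon 135.84760°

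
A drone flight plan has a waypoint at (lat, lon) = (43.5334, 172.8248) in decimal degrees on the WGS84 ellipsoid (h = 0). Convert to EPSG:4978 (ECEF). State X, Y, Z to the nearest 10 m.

WGS84: a = 6378137 m, e² = 0.006694380; N(φ) = a/√(1−e²sin²φ) = 6388289.379 m.
X = (N+h)·cosφ·cosλ = -4595068.518 m; Y = (N+h)·cosφ·sinλ = 578471.581 m; Z = (N(1−e²)+h)·sinφ = 4370652.764 m.

X -4595070 m, Y 578470 m, Z 4370650 m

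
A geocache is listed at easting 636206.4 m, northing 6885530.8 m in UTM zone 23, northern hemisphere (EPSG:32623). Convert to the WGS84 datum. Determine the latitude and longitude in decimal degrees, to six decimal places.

lat 62.077300°, lon -42.392401°

Zone 23N: λ₀ = -45°, k₀ = 0.9996, false easting 500000 m.
Meridian distance M = (N − FN)/k₀ = 6888286.1 m.
Inverse transverse Mercator on WGS84 gives φ = 62.07730005°, λ = -42.39240093°.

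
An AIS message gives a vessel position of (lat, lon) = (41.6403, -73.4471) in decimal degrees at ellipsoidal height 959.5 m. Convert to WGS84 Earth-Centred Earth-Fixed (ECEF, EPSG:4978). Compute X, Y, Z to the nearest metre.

WGS84: a = 6378137 m, e² = 0.006694380; N(φ) = a/√(1−e²sin²φ) = 6387583.381 m.
X = (N+h)·cosφ·cosλ = 1360216.221 m; Y = (N+h)·cosφ·sinλ = -4576492.498 m; Z = (N(1−e²)+h)·sinφ = 4216467.683 m.

X 1360216 m, Y -4576492 m, Z 4216468 m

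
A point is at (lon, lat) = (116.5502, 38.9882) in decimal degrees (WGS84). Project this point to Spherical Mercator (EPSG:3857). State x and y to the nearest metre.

Web Mercator is spherical with R = a = 6378137 m.
x = R·λ = 6378137 × 2.034184734 = 12974308.916 m.
y = R·ln tan(π/4 + φ/2) = 6378137 × 0.740025099 = 4719981.465 m.

x 12974309 m, y 4719981 m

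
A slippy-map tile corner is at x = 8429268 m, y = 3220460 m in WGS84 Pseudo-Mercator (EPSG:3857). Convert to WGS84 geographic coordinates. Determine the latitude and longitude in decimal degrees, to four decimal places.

R = 6378137 m. λ = x/R = 75.72140278°.
φ = 2·arctan(exp(y/R)) − 90° = 2·arctan(1.65686) − 90° = 27.77360160°.

lat 27.7736°, lon 75.7214°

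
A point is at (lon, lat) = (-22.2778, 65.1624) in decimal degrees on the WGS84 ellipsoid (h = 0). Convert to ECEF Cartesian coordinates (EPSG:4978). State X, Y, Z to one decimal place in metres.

WGS84: a = 6378137 m, e² = 0.006694380; N(φ) = a/√(1−e²sin²φ) = 6395792.082 m.
X = (N+h)·cosφ·cosλ = 2486005.732 m; Y = (N+h)·cosφ·sinλ = -1018460.177 m; Z = (N(1−e²)+h)·sinφ = 5765338.754 m.

X 2486005.7 m, Y -1018460.2 m, Z 5765338.8 m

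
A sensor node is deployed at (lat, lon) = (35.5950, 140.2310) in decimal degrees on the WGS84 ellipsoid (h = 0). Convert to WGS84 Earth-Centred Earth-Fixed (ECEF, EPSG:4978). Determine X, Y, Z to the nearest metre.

WGS84: a = 6378137 m, e² = 0.006694380; N(φ) = a/√(1−e²sin²φ) = 6385381.982 m.
X = (N+h)·cosφ·cosλ = -3990943.387 m; Y = (N+h)·cosφ·sinλ = 3321472.084 m; Z = (N(1−e²)+h)·sinφ = 3691743.930 m.

X -3990943 m, Y 3321472 m, Z 3691744 m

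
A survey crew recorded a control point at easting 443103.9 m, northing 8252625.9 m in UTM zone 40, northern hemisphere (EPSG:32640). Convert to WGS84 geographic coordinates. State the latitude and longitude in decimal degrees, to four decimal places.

lat 74.3557°, lon 55.1095°

Zone 40N: λ₀ = 57°, k₀ = 0.9996, false easting 500000 m.
Meridian distance M = (N − FN)/k₀ = 8255928.3 m.
Inverse transverse Mercator on WGS84 gives φ = 74.35570001°, λ = 55.10950058°.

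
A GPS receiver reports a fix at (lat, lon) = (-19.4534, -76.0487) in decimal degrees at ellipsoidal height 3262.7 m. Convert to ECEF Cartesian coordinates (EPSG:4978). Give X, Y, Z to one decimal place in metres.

WGS84: a = 6378137 m, e² = 0.006694380; N(φ) = a/√(1−e²sin²φ) = 6380506.240 m.
X = (N+h)·cosφ·cosλ = 1451244.490 m; Y = (N+h)·cosφ·sinλ = -5841772.240 m; Z = (N(1−e²)+h)·sinφ = -2111825.578 m.

X 1451244.5 m, Y -5841772.2 m, Z -2111825.6 m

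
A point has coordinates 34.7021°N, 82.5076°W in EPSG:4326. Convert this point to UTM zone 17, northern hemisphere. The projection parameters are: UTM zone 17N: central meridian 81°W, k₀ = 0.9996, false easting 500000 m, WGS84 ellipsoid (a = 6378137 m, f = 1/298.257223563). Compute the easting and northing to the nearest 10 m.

Zone 17 central meridian λ₀ = 6×17 − 183 = -81°; Δλ = -1.5076°.
Transverse Mercator on WGS84 with k₀ = 0.9996 gives E = 361926.631 m, N = 3841042.210 m.

E 361930 m, N 3841040 m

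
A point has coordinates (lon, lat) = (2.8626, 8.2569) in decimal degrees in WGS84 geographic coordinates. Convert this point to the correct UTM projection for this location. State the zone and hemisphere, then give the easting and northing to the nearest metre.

Longitude 2.8626° lies in the 6° band [0°, 6°), giving zone 31; latitude is north of the equator, so 31N.
Zone 31 central meridian λ₀ = 6×31 − 183 = 3°; Δλ = -0.1374°.
Transverse Mercator on WGS84 with k₀ = 0.9996 gives E = 484868.248 m, N = 912701.327 m.

Zone 31N: E 484868 m, N 912701 m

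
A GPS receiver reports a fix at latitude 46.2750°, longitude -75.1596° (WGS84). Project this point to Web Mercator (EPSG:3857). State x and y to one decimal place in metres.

x -8366728.4 m, y 5824528.2 m

Web Mercator is spherical with R = a = 6378137 m.
x = R·λ = 6378137 × -1.311782484 = -8366728.400 m.
y = R·ln tan(π/4 + φ/2) = 6378137 × 0.913202117 = 5824528.213 m.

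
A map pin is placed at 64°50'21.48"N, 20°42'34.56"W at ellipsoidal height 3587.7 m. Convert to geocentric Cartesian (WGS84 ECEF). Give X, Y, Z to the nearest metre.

WGS84: a = 6378137 m, e² = 0.006694380; N(φ) = a/√(1−e²sin²φ) = 6395699.095 m.
X = (N+h)·cosφ·cosλ = 2544912.202 m; Y = (N+h)·cosφ·sinλ = -962129.505 m; Z = (N(1−e²)+h)·sinφ = 5753362.464 m.

X 2544912 m, Y -962130 m, Z 5753362 m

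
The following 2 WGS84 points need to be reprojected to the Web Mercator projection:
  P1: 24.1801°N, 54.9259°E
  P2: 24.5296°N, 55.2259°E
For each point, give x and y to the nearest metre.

P1: x 6114323 m, y 2775369 m; P2: x 6147719 m, y 2818076 m

Web Mercator: x = R·λ, y = R·ln tan(π/4+φ/2), R = 6378137 m.
P1 (24.1801°, 54.9259°) → (6114323.219, 2775369.486) m.
P2 (24.5296°, 55.2259°) → (6147719.067, 2818076.255) m.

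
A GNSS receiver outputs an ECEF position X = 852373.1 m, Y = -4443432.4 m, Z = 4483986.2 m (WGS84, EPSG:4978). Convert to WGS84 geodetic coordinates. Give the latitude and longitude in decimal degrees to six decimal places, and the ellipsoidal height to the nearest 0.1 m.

λ = atan2(Y, X) = -79.14099999°; p = √(X²+Y²) = 4524448.2 m.
Bowring's method on WGS84 (a = 6378137 m, b = 6356752.314 m) gives φ = 44.93500037°, h = 2475.507 m.

lat 44.935000°, lon -79.141000°, h 2475.5 m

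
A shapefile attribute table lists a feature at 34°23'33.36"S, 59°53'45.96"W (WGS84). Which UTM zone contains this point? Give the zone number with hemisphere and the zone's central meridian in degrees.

UTM zone = ⌊(λ + 180)/6⌋ + 1; -59.8961° ∈ [-60°, -54°) → zone 21.
Hemisphere: S (φ < 0).
Central meridian λ₀ = 6×21 − 183 = -57°.

Zone 21S, central meridian -57°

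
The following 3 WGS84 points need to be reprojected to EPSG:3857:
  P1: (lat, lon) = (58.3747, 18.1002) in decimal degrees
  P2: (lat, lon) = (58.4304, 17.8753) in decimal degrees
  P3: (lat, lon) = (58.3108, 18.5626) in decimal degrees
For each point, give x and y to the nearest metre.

Web Mercator: x = R·λ, y = R·ln tan(π/4+φ/2), R = 6378137 m.
P1 (58.3747°, 18.1002°) → (2014905.047, 8046445.666) m.
P2 (58.4304°, 17.8753°) → (1989869.294, 8058279.850) m.
P3 (58.3108°, 18.5626°) → (2066379.180, 8032892.273) m.

P1: x 2014905 m, y 8046446 m; P2: x 1989869 m, y 8058280 m; P3: x 2066379 m, y 8032892 m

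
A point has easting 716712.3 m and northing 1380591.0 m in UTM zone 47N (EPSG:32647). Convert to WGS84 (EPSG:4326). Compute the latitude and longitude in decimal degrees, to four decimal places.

lat 12.4813°, lon 100.9940°

Zone 47N: λ₀ = 99°, k₀ = 0.9996, false easting 500000 m.
Meridian distance M = (N − FN)/k₀ = 1381143.5 m.
Inverse transverse Mercator on WGS84 gives φ = 12.48129995°, λ = 100.99400046°.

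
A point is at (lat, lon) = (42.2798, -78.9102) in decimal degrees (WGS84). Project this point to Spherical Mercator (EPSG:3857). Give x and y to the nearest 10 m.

x -8784240 m, y 5202980 m

Web Mercator is spherical with R = a = 6378137 m.
x = R·λ = 6378137 × -1.377242803 = -8784243.282 m.
y = R·ln tan(π/4 + φ/2) = 6378137 × 0.815753050 = 5202984.712 m.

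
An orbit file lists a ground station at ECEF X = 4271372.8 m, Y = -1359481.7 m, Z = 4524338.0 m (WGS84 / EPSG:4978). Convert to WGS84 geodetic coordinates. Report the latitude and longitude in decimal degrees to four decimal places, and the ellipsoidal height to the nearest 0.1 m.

λ = atan2(Y, X) = -17.65510035°; p = √(X²+Y²) = 4482501.1 m.
Bowring's method on WGS84 (a = 6378137 m, b = 6356752.314 m) gives φ = 45.45850001°, h = 1547.303 m.

lat 45.4585°, lon -17.6551°, h 1547.3 m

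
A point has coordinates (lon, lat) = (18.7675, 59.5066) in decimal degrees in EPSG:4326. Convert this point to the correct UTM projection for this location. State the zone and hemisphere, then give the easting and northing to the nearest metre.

Longitude 18.7675° lies in the 6° band [18°, 24°), giving zone 34; latitude is north of the equator, so 34N.
Zone 34 central meridian λ₀ = 6×34 − 183 = 21°; Δλ = -2.2325°.
Transverse Mercator on WGS84 with k₀ = 0.9996 gives E = 373642.323 m, N = 6598586.081 m.

Zone 34N: E 373642 m, N 6598586 m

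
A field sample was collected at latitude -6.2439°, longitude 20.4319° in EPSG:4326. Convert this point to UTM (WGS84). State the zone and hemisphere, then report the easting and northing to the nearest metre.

Zone 34S: E 437156 m, N 9309800 m

Longitude 20.4319° lies in the 6° band [18°, 24°), giving zone 34; latitude is south of the equator, so 34S.
Zone 34 central meridian λ₀ = 6×34 − 183 = 21°; Δλ = -0.5681°.
Transverse Mercator on WGS84 with k₀ = 0.9996 gives E = 437156.191 m, N = 9309800.189 m.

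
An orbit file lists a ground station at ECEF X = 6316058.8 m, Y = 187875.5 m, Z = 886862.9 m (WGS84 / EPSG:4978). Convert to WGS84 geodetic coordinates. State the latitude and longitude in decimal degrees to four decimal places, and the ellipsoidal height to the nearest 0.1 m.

λ = atan2(Y, X) = 1.70379986°; p = √(X²+Y²) = 6318852.4 m.
Bowring's method on WGS84 (a = 6378137 m, b = 6356752.314 m) gives φ = 8.04250041°, h = 3063.514 m.

lat 8.0425°, lon 1.7038°, h 3063.5 m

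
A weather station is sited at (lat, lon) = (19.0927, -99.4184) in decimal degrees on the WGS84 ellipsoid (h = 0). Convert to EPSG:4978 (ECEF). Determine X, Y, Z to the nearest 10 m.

X -986670 m, Y -5948160 m, Z 2073050 m

WGS84: a = 6378137 m, e² = 0.006694380; N(φ) = a/√(1−e²sin²φ) = 6380422.399 m.
X = (N+h)·cosφ·cosλ = -986674.199 m; Y = (N+h)·cosφ·sinλ = -5948160.270 m; Z = (N(1−e²)+h)·sinφ = 2073048.917 m.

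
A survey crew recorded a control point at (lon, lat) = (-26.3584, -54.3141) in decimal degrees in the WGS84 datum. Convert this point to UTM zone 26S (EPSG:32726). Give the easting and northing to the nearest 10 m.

Zone 26 central meridian λ₀ = 6×26 − 183 = -27°; Δλ = +0.6416°.
Transverse Mercator on WGS84 with k₀ = 0.9996 gives E = 541739.074 m, N = 3981340.684 m.

E 541740 m, N 3981340 m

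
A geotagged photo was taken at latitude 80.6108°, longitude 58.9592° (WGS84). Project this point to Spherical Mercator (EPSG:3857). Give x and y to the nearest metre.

x 6563308 m, y 15942617 m

Web Mercator is spherical with R = a = 6378137 m.
x = R·λ = 6378137 × 1.029032164 = 6563308.122 m.
y = R·ln tan(π/4 + φ/2) = 6378137 × 2.499572692 = 15942617.073 m.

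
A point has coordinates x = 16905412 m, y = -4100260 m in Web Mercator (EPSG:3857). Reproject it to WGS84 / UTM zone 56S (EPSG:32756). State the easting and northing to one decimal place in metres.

Web Mercator inverse (R = 6378137 m) → φ = -34.53050292°, λ = 151.86389984°.
UTM 56S forward: E = 395737.858 m, N = 6178434.376 m.

E 395737.9 m, N 6178434.4 m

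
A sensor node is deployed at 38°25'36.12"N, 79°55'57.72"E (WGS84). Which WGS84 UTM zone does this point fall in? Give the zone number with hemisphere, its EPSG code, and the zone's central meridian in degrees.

UTM zone = ⌊(λ + 180)/6⌋ + 1; 79.9327° ∈ [78°, 84°) → zone 44.
Hemisphere: N (φ ≥ 0).
Central meridian λ₀ = 6×44 − 183 = 81°.
EPSG code: 32644.

Zone 44N (EPSG:32644), central meridian 81°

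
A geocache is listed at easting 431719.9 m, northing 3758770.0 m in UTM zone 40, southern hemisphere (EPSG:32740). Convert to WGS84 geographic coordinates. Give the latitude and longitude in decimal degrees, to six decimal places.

lat -56.310900°, lon 55.896300°

Zone 40S: λ₀ = 57°, k₀ = 0.9996, false easting 500000 m, false northing 10000000 m.
Meridian distance M = (N − FN)/k₀ = -6243727.5 m.
Inverse transverse Mercator on WGS84 gives φ = -56.31089982°, λ = 55.89630026°.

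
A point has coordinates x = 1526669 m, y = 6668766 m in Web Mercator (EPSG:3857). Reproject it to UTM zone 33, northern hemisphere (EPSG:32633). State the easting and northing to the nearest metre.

Web Mercator inverse (R = 6378137 m) → φ = 51.26759848°, λ = 13.71430096°.
UTM 33N forward: E = 410304.579 m, N = 5680368.639 m.

E 410305 m, N 5680369 m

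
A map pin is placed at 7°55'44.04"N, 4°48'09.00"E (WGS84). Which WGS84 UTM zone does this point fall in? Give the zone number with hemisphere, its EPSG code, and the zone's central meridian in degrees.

UTM zone = ⌊(λ + 180)/6⌋ + 1; 4.8025° ∈ [0°, 6°) → zone 31.
Hemisphere: N (φ ≥ 0).
Central meridian λ₀ = 6×31 − 183 = 3°.
EPSG code: 32631.

Zone 31N (EPSG:32631), central meridian 3°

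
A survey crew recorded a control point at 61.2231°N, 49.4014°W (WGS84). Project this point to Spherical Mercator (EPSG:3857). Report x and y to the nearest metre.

Web Mercator is spherical with R = a = 6378137 m.
x = R·λ = 6378137 × -0.862217085 = -5499338.692 m.
y = R·ln tan(π/4 + φ/2) = 6378137 × 1.360464847 = 8677231.178 m.

x -5499339 m, y 8677231 m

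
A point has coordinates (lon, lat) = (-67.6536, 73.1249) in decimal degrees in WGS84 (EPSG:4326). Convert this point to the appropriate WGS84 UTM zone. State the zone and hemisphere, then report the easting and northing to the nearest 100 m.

Zone 19N: E 543600 m, N 8114900 m

Longitude -67.6536° lies in the 6° band [-72°, -66°), giving zone 19; latitude is north of the equator, so 19N.
Zone 19 central meridian λ₀ = 6×19 − 183 = -69°; Δλ = +1.3464°.
Transverse Mercator on WGS84 with k₀ = 0.9996 gives E = 543621.461 m, N = 8114903.330 m.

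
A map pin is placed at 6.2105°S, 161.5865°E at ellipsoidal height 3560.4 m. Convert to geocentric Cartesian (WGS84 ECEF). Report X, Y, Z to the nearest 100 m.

X -6019700 m, Y 2004100 m, Z -685800 m

WGS84: a = 6378137 m, e² = 0.006694380; N(φ) = a/√(1−e²sin²φ) = 6378386.865 m.
X = (N+h)·cosφ·cosλ = -6019664.816 m; Y = (N+h)·cosφ·sinλ = 2004051.387 m; Z = (N(1−e²)+h)·sinφ = -685789.612 m.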